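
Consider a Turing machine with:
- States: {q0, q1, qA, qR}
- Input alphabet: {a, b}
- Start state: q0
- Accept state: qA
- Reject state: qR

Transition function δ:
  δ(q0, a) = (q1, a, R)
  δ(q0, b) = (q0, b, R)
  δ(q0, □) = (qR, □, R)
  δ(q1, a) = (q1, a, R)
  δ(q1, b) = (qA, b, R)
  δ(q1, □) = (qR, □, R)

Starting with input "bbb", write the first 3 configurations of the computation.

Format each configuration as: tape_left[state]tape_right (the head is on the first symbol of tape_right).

Transitions applied:
Step 1: δ(q0, b) = (q0, b, R)
Step 2: δ(q0, b) = (q0, b, R)

The first 3 configurations are:
[q0]bbb ⊢ b[q0]bb ⊢ bb[q0]b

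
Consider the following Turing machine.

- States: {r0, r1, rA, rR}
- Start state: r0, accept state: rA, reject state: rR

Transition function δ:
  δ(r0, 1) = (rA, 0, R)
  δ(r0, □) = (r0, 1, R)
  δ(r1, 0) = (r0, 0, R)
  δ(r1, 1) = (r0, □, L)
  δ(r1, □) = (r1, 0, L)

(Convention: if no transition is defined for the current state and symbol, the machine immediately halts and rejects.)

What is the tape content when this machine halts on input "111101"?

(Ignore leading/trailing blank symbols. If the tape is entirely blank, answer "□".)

Execution trace:
Initial: [r0]111101
Step 1: δ(r0, 1) = (rA, 0, R) → 0[rA]11101

The machine reaches the accept state rA and halts.

Final tape (ignoring leading/trailing blanks): 011101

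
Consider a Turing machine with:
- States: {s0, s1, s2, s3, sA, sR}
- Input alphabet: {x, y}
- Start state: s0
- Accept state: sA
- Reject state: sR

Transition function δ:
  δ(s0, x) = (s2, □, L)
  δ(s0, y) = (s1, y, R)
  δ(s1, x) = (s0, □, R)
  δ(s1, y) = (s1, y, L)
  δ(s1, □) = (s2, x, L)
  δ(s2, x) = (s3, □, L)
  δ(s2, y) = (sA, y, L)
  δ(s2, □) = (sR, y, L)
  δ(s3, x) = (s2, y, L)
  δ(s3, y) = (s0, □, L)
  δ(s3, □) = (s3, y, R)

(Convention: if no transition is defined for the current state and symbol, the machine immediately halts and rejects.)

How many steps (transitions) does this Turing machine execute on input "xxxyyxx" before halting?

Execution trace:
Initial: [s0]xxxyyxx
Step 1: δ(s0, x) = (s2, □, L) → [s2]□□xxyyxx
Step 2: δ(s2, □) = (sR, y, L) → [sR]□y□xxyyxx

The machine reaches the reject state sR and halts.

The machine executed 2 steps before halting.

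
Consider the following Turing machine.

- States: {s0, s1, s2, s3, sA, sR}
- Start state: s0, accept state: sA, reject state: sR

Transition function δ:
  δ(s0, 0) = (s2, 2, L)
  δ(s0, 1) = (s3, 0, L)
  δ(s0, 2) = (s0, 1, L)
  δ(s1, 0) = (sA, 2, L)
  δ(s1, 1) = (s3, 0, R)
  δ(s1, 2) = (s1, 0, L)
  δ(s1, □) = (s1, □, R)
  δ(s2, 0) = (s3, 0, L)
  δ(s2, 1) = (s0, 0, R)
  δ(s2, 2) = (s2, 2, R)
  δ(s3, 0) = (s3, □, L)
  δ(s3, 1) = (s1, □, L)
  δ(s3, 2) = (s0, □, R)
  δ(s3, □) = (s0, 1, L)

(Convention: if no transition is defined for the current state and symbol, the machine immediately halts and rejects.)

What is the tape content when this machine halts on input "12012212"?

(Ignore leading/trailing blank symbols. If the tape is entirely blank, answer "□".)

Execution trace:
Initial: [s0]12012212
Step 1: δ(s0, 1) = (s3, 0, L) → [s3]□02012212
Step 2: δ(s3, □) = (s0, 1, L) → [s0]□102012212

No transition is defined for δ(s0, □). By convention the machine halts and rejects.

Final tape (ignoring leading/trailing blanks): 102012212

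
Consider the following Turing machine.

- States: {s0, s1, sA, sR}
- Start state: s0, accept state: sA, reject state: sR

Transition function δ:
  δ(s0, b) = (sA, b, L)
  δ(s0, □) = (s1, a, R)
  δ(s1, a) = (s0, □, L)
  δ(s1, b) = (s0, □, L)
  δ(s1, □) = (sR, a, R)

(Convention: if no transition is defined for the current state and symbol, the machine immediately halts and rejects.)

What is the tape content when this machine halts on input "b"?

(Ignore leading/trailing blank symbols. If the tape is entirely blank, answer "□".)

Execution trace:
Initial: [s0]b
Step 1: δ(s0, b) = (sA, b, L) → [sA]□b

The machine reaches the accept state sA and halts.

Final tape (ignoring leading/trailing blanks): b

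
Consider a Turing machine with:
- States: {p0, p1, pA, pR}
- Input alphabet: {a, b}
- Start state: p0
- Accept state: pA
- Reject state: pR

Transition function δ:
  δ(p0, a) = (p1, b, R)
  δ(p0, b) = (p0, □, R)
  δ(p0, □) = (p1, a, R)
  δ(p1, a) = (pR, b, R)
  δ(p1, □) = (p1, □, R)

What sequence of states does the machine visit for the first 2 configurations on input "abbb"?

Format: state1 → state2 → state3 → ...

Execution trace:
Initial: [p0]abbb
Step 1: δ(p0, a) = (p1, b, R) → b[p1]bbb

No transition is defined for δ(p1, b). By convention the machine halts and rejects.

State sequence: p0 → p1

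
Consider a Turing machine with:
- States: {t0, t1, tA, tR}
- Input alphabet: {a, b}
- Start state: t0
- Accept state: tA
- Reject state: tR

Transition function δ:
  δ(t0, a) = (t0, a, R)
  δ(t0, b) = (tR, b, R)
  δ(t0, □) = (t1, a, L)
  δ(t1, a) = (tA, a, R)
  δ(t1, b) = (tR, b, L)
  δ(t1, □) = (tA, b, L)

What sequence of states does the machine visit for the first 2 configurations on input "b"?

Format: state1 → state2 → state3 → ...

Execution trace:
Initial: [t0]b
Step 1: δ(t0, b) = (tR, b, R) → b[tR]□

The machine reaches the reject state tR and halts.

State sequence: t0 → tR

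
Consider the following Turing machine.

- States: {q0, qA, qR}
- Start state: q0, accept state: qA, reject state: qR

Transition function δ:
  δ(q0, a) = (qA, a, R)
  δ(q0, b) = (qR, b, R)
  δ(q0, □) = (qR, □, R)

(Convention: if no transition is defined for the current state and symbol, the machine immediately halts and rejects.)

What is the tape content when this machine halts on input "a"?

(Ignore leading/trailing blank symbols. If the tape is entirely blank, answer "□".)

Execution trace:
Initial: [q0]a
Step 1: δ(q0, a) = (qA, a, R) → a[qA]□

The machine reaches the accept state qA and halts.

Final tape (ignoring leading/trailing blanks): a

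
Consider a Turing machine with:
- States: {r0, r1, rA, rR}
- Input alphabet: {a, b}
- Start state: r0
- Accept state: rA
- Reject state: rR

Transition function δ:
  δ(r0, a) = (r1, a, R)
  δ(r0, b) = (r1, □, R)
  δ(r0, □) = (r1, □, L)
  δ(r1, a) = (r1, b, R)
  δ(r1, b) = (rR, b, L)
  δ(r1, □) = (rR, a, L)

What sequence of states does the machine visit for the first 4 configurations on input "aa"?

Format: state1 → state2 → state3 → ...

Execution trace:
Initial: [r0]aa
Step 1: δ(r0, a) = (r1, a, R) → a[r1]a
Step 2: δ(r1, a) = (r1, b, R) → ab[r1]□
Step 3: δ(r1, □) = (rR, a, L) → a[rR]ba

The machine reaches the reject state rR and halts.

State sequence: r0 → r1 → r1 → rR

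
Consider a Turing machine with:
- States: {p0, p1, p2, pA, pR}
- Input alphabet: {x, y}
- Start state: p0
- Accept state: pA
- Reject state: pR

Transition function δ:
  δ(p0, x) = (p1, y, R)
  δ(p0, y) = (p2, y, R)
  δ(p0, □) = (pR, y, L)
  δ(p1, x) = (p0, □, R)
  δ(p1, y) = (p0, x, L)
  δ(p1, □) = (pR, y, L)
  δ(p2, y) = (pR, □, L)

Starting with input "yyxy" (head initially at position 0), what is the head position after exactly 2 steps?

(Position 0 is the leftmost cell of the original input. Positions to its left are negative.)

Execution trace (head position shown):
Step 0: [p0]yyxy  (head at position 0)
Step 1: move right → y[p2]yxy  (head at position 1)
Step 2: move left → [pR]y□xy  (head at position 0)

After 2 steps, the head is at position 0.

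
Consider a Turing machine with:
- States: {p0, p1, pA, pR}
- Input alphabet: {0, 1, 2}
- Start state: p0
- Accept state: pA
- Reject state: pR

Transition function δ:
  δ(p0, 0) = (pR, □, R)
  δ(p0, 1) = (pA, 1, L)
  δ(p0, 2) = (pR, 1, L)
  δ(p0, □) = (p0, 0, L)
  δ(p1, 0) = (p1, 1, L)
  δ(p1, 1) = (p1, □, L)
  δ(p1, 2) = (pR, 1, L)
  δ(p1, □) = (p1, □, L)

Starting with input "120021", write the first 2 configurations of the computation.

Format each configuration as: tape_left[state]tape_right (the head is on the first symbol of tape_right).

Transitions applied:
Step 1: δ(p0, 1) = (pA, 1, L)

The first 2 configurations are:
[p0]120021 ⊢ [pA]□120021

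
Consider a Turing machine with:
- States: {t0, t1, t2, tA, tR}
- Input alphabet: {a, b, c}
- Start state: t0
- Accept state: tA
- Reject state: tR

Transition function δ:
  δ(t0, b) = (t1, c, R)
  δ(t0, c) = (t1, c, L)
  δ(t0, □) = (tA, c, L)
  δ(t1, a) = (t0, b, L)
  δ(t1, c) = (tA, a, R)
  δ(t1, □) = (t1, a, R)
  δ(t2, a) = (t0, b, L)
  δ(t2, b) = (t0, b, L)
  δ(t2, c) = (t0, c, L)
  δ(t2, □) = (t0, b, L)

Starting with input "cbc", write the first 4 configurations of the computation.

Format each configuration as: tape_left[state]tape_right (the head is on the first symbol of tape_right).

Transitions applied:
Step 1: δ(t0, c) = (t1, c, L)
Step 2: δ(t1, □) = (t1, a, R)
Step 3: δ(t1, c) = (tA, a, R)

The first 4 configurations are:
[t0]cbc ⊢ [t1]□cbc ⊢ a[t1]cbc ⊢ aa[tA]bc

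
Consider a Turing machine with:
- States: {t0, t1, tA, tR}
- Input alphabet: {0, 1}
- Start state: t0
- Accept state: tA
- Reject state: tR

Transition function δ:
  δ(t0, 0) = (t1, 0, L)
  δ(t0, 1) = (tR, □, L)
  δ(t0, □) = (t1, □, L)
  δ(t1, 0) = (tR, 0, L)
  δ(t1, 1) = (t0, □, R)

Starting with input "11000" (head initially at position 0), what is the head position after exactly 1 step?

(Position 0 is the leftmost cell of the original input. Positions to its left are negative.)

Execution trace (head position shown):
Step 0: [t0]11000  (head at position 0)
Step 1: move left → [tR]□□1000  (head at position -1)

After 1 step, the head is at position -1.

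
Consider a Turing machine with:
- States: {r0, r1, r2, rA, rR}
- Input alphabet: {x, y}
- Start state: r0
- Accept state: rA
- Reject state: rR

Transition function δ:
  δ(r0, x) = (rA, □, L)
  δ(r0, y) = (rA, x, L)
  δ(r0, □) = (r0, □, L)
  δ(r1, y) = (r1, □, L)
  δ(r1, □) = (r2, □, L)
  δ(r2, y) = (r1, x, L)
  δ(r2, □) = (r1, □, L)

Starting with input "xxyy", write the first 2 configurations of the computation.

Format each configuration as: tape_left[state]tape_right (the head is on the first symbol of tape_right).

Transitions applied:
Step 1: δ(r0, x) = (rA, □, L)

The first 2 configurations are:
[r0]xxyy ⊢ [rA]□□xyy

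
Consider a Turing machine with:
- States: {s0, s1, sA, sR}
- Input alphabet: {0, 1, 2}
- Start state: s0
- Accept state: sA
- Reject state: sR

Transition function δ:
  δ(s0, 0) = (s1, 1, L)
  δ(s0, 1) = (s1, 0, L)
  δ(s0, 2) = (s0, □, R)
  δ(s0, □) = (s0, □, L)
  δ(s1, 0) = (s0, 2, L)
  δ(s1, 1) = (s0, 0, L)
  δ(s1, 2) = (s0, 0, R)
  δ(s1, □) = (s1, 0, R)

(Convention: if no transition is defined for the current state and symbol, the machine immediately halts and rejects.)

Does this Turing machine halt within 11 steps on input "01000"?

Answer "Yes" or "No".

Execution trace:
Initial: [s0]01000
Step 1: δ(s0, 0) = (s1, 1, L) → [s1]□11000
Step 2: δ(s1, □) = (s1, 0, R) → 0[s1]11000
Step 3: δ(s1, 1) = (s0, 0, L) → [s0]001000
Step 4: δ(s0, 0) = (s1, 1, L) → [s1]□101000
Step 5: δ(s1, □) = (s1, 0, R) → 0[s1]101000
Step 6: δ(s1, 1) = (s0, 0, L) → [s0]0001000
Step 7: δ(s0, 0) = (s1, 1, L) → [s1]□1001000
Step 8: δ(s1, □) = (s1, 0, R) → 0[s1]1001000
Step 9: δ(s1, 1) = (s0, 0, L) → [s0]00001000
Step 10: δ(s0, 0) = (s1, 1, L) → [s1]□10001000
Step 11: δ(s1, □) = (s1, 0, R) → 0[s1]10001000

The machine has not reached a halting state after 11 steps.
The machine did not halt within the 11-step bound.

Answer: No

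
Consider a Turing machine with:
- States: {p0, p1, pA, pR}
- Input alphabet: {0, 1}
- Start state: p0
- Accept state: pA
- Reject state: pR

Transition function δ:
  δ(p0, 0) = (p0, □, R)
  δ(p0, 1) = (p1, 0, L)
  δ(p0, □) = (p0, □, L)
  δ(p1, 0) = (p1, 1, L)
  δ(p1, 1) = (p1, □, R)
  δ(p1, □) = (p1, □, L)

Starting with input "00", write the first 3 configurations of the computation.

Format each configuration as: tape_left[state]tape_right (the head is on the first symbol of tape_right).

Transitions applied:
Step 1: δ(p0, 0) = (p0, □, R)
Step 2: δ(p0, 0) = (p0, □, R)

The first 3 configurations are:
[p0]00 ⊢ □[p0]0 ⊢ □□[p0]□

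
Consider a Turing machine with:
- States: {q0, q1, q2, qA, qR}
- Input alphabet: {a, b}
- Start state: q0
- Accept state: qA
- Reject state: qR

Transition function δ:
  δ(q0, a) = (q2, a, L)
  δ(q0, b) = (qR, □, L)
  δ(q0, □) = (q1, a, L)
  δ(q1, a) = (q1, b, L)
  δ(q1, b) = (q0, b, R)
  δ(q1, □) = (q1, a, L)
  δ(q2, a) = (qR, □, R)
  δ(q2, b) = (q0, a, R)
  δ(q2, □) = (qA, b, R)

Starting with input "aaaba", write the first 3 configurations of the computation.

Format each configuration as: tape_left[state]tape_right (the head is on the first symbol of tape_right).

Transitions applied:
Step 1: δ(q0, a) = (q2, a, L)
Step 2: δ(q2, □) = (qA, b, R)

The first 3 configurations are:
[q0]aaaba ⊢ [q2]□aaaba ⊢ b[qA]aaaba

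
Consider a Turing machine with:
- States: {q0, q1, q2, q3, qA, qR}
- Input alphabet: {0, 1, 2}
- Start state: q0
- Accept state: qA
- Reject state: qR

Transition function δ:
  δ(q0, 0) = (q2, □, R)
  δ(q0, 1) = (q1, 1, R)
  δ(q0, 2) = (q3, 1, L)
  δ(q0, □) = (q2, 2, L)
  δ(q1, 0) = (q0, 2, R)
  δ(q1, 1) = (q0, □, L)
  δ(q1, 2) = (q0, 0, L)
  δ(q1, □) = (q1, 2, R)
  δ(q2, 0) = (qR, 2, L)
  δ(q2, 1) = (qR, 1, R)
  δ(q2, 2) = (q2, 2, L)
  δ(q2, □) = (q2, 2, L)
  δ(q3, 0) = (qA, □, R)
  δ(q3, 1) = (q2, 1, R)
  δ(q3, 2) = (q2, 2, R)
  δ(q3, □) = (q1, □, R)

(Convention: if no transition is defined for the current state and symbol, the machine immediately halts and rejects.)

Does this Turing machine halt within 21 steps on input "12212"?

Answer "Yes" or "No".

Execution trace:
Initial: [q0]12212
Step 1: δ(q0, 1) = (q1, 1, R) → 1[q1]2212
Step 2: δ(q1, 2) = (q0, 0, L) → [q0]10212
Step 3: δ(q0, 1) = (q1, 1, R) → 1[q1]0212
Step 4: δ(q1, 0) = (q0, 2, R) → 12[q0]212
Step 5: δ(q0, 2) = (q3, 1, L) → 1[q3]2112
Step 6: δ(q3, 2) = (q2, 2, R) → 12[q2]112
Step 7: δ(q2, 1) = (qR, 1, R) → 121[qR]12

The machine reaches the reject state qR and halts.
The machine halted after 7 steps (within the 21-step bound).

Answer: Yes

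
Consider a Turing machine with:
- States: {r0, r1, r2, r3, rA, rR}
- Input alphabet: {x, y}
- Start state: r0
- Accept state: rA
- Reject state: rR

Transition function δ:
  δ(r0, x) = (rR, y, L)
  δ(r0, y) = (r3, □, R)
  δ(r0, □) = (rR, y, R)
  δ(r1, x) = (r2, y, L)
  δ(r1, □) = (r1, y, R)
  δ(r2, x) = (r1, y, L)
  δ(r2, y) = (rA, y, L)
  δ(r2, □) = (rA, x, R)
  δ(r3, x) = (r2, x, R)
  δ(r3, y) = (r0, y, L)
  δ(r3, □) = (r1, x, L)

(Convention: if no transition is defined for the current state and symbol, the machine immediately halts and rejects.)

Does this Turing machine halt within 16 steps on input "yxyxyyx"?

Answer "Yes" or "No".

Execution trace:
Initial: [r0]yxyxyyx
Step 1: δ(r0, y) = (r3, □, R) → □[r3]xyxyyx
Step 2: δ(r3, x) = (r2, x, R) → □x[r2]yxyyx
Step 3: δ(r2, y) = (rA, y, L) → □[rA]xyxyyx

The machine reaches the accept state rA and halts.
The machine halted after 3 steps (within the 16-step bound).

Answer: Yes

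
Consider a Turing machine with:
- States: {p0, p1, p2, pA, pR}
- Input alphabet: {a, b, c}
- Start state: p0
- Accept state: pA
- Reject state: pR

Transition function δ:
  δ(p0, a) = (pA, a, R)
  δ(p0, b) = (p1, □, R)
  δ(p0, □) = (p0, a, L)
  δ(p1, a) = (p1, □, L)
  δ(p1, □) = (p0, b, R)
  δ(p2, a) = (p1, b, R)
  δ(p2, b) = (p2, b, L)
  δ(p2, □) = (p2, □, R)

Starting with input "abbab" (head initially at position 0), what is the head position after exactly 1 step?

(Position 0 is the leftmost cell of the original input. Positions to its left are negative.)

Execution trace (head position shown):
Step 0: [p0]abbab  (head at position 0)
Step 1: move right → a[pA]bbab  (head at position 1)

After 1 step, the head is at position 1.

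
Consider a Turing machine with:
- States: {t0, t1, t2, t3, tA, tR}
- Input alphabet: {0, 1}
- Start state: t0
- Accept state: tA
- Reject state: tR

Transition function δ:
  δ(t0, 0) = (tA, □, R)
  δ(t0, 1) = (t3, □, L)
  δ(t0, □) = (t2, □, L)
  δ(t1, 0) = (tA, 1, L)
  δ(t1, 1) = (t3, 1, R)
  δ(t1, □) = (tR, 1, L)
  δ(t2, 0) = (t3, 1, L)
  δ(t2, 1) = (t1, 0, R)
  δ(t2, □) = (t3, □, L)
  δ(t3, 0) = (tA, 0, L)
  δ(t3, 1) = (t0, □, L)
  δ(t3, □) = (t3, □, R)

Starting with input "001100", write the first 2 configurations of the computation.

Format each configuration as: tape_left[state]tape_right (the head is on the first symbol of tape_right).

Transitions applied:
Step 1: δ(t0, 0) = (tA, □, R)

The first 2 configurations are:
[t0]001100 ⊢ □[tA]01100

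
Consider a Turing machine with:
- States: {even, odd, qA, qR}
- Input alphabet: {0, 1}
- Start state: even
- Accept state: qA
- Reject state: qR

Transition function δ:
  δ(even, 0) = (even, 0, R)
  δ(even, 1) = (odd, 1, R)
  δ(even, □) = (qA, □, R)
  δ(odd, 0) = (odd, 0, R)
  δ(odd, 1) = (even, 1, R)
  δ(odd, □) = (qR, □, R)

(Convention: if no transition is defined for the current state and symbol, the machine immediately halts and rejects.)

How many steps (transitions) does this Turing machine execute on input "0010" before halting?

Execution trace:
Initial: [even]0010
Step 1: δ(even, 0) = (even, 0, R) → 0[even]010
Step 2: δ(even, 0) = (even, 0, R) → 00[even]10
Step 3: δ(even, 1) = (odd, 1, R) → 001[odd]0
Step 4: δ(odd, 0) = (odd, 0, R) → 0010[odd]□
Step 5: δ(odd, □) = (qR, □, R) → 0010□[qR]□

The machine reaches the reject state qR and halts.

The machine executed 5 steps before halting.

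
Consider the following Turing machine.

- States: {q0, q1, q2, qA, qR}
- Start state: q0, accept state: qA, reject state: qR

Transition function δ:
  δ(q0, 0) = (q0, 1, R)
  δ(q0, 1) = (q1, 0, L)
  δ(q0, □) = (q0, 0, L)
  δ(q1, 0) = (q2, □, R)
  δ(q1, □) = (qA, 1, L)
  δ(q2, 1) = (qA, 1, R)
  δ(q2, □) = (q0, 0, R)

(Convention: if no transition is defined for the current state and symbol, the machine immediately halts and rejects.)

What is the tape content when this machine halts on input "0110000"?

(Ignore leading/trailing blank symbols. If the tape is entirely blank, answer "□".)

Execution trace:
Initial: [q0]0110000
Step 1: δ(q0, 0) = (q0, 1, R) → 1[q0]110000
Step 2: δ(q0, 1) = (q1, 0, L) → [q1]1010000

No transition is defined for δ(q1, 1). By convention the machine halts and rejects.

Final tape (ignoring leading/trailing blanks): 1010000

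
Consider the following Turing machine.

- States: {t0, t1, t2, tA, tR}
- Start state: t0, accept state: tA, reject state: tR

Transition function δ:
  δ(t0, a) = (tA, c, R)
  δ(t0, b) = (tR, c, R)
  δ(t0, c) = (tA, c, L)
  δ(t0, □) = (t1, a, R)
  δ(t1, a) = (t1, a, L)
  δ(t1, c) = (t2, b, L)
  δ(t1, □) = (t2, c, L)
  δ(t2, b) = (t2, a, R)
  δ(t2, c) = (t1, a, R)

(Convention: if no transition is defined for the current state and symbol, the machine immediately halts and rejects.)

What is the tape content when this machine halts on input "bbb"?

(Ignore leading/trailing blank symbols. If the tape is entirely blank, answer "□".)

Execution trace:
Initial: [t0]bbb
Step 1: δ(t0, b) = (tR, c, R) → c[tR]bb

The machine reaches the reject state tR and halts.

Final tape (ignoring leading/trailing blanks): cbb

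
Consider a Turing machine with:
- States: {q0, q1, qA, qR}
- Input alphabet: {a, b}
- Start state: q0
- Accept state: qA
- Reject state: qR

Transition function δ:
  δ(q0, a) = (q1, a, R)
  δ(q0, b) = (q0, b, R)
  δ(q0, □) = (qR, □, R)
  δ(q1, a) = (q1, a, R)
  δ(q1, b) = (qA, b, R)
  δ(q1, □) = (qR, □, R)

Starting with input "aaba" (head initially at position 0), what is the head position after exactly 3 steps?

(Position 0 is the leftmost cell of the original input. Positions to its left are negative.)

Execution trace (head position shown):
Step 0: [q0]aaba  (head at position 0)
Step 1: move right → a[q1]aba  (head at position 1)
Step 2: move right → aa[q1]ba  (head at position 2)
Step 3: move right → aab[qA]a  (head at position 3)

After 3 steps, the head is at position 3.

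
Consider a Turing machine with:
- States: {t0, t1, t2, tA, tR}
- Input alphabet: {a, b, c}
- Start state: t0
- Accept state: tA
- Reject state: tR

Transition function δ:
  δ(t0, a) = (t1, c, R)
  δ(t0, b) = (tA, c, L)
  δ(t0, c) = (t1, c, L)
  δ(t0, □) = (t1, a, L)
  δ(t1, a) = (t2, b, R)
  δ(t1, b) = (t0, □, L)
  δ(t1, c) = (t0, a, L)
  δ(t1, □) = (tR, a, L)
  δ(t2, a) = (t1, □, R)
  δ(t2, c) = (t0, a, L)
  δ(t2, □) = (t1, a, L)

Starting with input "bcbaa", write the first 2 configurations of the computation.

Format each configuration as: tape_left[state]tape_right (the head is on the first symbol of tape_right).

Transitions applied:
Step 1: δ(t0, b) = (tA, c, L)

The first 2 configurations are:
[t0]bcbaa ⊢ [tA]□ccbaa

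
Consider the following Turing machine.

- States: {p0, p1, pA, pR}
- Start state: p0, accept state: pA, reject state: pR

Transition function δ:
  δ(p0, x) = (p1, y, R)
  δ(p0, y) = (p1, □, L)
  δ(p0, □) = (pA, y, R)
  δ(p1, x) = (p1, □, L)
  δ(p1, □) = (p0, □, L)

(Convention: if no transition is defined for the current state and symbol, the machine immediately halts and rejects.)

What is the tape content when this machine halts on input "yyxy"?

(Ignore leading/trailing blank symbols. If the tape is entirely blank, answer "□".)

Execution trace:
Initial: [p0]yyxy
Step 1: δ(p0, y) = (p1, □, L) → [p1]□□yxy
Step 2: δ(p1, □) = (p0, □, L) → [p0]□□□yxy
Step 3: δ(p0, □) = (pA, y, R) → y[pA]□□yxy

The machine reaches the accept state pA and halts.

Final tape (ignoring leading/trailing blanks): y□□yxy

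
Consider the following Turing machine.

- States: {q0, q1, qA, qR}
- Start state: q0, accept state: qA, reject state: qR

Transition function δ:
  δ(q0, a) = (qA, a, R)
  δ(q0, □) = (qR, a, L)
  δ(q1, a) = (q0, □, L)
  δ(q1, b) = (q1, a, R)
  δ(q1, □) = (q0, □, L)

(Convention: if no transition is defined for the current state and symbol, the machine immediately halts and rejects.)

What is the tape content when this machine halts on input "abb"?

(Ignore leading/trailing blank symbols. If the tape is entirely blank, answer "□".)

Execution trace:
Initial: [q0]abb
Step 1: δ(q0, a) = (qA, a, R) → a[qA]bb

The machine reaches the accept state qA and halts.

Final tape (ignoring leading/trailing blanks): abb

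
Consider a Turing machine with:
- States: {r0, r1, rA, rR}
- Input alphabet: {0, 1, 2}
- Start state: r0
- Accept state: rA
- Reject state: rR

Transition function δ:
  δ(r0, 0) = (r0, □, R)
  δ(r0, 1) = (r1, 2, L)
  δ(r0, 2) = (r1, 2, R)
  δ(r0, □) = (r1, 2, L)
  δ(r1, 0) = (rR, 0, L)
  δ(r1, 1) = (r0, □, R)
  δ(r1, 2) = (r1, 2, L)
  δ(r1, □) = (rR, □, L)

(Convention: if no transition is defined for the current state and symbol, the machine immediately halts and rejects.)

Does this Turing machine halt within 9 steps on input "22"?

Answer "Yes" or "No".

Execution trace:
Initial: [r0]22
Step 1: δ(r0, 2) = (r1, 2, R) → 2[r1]2
Step 2: δ(r1, 2) = (r1, 2, L) → [r1]22
Step 3: δ(r1, 2) = (r1, 2, L) → [r1]□22
Step 4: δ(r1, □) = (rR, □, L) → [rR]□□22

The machine reaches the reject state rR and halts.
The machine halted after 4 steps (within the 9-step bound).

Answer: Yes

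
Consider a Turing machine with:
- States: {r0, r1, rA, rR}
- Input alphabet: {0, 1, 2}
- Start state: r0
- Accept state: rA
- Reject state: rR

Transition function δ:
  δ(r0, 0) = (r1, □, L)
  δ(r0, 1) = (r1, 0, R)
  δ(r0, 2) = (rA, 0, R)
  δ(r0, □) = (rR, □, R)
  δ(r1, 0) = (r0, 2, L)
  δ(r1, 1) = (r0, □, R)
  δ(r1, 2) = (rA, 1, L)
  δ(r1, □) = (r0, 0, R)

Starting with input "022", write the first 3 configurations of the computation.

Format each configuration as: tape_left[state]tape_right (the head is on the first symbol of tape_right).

Transitions applied:
Step 1: δ(r0, 0) = (r1, □, L)
Step 2: δ(r1, □) = (r0, 0, R)

The first 3 configurations are:
[r0]022 ⊢ [r1]□□22 ⊢ 0[r0]□22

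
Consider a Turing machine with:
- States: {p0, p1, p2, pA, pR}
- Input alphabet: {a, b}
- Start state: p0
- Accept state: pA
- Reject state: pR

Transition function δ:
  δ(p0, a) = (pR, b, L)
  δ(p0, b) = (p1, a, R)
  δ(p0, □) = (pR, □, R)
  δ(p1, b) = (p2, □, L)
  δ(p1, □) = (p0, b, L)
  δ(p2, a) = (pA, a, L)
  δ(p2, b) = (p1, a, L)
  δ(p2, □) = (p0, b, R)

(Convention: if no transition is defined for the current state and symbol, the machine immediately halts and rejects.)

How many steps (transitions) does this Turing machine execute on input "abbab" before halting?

Execution trace:
Initial: [p0]abbab
Step 1: δ(p0, a) = (pR, b, L) → [pR]□bbbab

The machine reaches the reject state pR and halts.

The machine executed 1 step before halting.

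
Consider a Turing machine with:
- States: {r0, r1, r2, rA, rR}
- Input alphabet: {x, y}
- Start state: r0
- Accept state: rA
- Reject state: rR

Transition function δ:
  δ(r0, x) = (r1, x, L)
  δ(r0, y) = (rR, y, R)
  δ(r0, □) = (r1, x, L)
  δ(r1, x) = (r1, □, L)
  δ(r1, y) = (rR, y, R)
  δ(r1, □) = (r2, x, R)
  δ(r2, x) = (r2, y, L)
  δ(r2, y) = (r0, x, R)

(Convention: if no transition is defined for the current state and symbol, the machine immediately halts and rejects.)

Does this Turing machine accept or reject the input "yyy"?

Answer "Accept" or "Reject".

Execution trace:
Initial: [r0]yyy
Step 1: δ(r0, y) = (rR, y, R) → y[rR]yy

The machine reaches the reject state rR and halts.

Answer: Reject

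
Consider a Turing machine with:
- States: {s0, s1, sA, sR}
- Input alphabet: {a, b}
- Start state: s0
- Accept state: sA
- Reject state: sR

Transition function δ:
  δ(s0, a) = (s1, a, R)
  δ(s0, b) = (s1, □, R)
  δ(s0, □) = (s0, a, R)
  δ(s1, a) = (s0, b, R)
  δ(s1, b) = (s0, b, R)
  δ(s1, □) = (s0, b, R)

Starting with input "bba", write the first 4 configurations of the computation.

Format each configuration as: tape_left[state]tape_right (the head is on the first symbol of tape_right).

Transitions applied:
Step 1: δ(s0, b) = (s1, □, R)
Step 2: δ(s1, b) = (s0, b, R)
Step 3: δ(s0, a) = (s1, a, R)

The first 4 configurations are:
[s0]bba ⊢ □[s1]ba ⊢ □b[s0]a ⊢ □ba[s1]□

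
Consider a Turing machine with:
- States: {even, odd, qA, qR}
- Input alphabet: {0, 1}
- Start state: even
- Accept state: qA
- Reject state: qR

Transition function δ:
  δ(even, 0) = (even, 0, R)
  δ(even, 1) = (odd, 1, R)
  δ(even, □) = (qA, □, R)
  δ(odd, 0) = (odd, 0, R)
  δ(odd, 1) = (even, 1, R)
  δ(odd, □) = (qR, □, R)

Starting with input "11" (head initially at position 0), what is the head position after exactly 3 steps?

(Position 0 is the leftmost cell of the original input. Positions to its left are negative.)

Execution trace (head position shown):
Step 0: [even]11  (head at position 0)
Step 1: move right → 1[odd]1  (head at position 1)
Step 2: move right → 11[even]□  (head at position 2)
Step 3: move right → 11□[qA]□  (head at position 3)

After 3 steps, the head is at position 3.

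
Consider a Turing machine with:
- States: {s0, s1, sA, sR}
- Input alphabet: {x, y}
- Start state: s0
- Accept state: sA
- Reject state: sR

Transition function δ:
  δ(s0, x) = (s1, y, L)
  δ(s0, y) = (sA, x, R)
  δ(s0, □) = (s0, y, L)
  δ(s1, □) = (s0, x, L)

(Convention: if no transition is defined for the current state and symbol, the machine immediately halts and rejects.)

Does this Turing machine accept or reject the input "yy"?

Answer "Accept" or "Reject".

Execution trace:
Initial: [s0]yy
Step 1: δ(s0, y) = (sA, x, R) → x[sA]y

The machine reaches the accept state sA and halts.

Answer: Accept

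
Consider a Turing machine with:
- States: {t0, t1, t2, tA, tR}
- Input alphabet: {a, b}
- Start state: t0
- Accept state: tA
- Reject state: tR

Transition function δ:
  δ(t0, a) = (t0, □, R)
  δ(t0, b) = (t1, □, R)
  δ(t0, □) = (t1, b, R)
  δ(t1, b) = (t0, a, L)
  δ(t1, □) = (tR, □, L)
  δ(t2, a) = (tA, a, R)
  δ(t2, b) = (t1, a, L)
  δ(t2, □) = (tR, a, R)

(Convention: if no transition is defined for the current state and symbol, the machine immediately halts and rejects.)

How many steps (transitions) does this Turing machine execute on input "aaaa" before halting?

Execution trace:
Initial: [t0]aaaa
Step 1: δ(t0, a) = (t0, □, R) → □[t0]aaa
Step 2: δ(t0, a) = (t0, □, R) → □□[t0]aa
Step 3: δ(t0, a) = (t0, □, R) → □□□[t0]a
Step 4: δ(t0, a) = (t0, □, R) → □□□□[t0]□
Step 5: δ(t0, □) = (t1, b, R) → □□□□b[t1]□
Step 6: δ(t1, □) = (tR, □, L) → □□□□[tR]b□

The machine reaches the reject state tR and halts.

The machine executed 6 steps before halting.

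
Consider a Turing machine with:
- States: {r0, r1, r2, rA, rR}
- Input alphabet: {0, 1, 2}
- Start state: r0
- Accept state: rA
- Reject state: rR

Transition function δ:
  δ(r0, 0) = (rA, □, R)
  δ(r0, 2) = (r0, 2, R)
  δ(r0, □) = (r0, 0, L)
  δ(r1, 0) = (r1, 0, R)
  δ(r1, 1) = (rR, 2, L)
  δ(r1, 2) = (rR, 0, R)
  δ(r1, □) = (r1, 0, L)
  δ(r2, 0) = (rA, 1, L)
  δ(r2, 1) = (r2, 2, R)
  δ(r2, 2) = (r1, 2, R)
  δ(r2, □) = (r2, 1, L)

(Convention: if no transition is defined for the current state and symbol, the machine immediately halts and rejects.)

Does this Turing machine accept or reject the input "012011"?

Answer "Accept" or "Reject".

Execution trace:
Initial: [r0]012011
Step 1: δ(r0, 0) = (rA, □, R) → □[rA]12011

The machine reaches the accept state rA and halts.

Answer: Accept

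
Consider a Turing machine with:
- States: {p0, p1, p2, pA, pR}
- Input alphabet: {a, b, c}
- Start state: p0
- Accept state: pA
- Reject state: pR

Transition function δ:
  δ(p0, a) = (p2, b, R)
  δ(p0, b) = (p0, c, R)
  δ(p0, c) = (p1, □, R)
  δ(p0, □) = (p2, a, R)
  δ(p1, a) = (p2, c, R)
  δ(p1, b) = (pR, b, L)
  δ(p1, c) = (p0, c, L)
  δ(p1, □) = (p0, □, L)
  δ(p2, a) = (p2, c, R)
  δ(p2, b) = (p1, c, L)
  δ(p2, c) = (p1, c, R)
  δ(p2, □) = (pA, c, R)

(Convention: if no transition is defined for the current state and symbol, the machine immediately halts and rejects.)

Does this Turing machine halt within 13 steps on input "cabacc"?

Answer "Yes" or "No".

Execution trace:
Initial: [p0]cabacc
Step 1: δ(p0, c) = (p1, □, R) → □[p1]abacc
Step 2: δ(p1, a) = (p2, c, R) → □c[p2]bacc
Step 3: δ(p2, b) = (p1, c, L) → □[p1]ccacc
Step 4: δ(p1, c) = (p0, c, L) → [p0]□ccacc
Step 5: δ(p0, □) = (p2, a, R) → a[p2]ccacc
Step 6: δ(p2, c) = (p1, c, R) → ac[p1]cacc
Step 7: δ(p1, c) = (p0, c, L) → a[p0]ccacc
Step 8: δ(p0, c) = (p1, □, R) → a□[p1]cacc
Step 9: δ(p1, c) = (p0, c, L) → a[p0]□cacc
Step 10: δ(p0, □) = (p2, a, R) → aa[p2]cacc
Step 11: δ(p2, c) = (p1, c, R) → aac[p1]acc
Step 12: δ(p1, a) = (p2, c, R) → aacc[p2]cc
Step 13: δ(p2, c) = (p1, c, R) → aaccc[p1]c

The machine has not reached a halting state after 13 steps.
The machine did not halt within the 13-step bound.

Answer: No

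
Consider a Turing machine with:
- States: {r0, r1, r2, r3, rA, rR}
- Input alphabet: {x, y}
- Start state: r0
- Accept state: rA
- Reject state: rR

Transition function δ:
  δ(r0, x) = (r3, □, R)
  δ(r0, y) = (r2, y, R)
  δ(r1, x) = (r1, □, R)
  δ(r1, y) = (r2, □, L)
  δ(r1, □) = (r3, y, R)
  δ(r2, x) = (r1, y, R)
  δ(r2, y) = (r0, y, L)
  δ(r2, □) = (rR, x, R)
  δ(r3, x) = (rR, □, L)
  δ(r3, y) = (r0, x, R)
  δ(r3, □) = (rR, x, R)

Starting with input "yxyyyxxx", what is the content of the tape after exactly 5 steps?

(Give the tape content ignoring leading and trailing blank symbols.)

Execution trace:
Initial: [r0]yxyyyxxx
Step 1: δ(r0, y) = (r2, y, R) → y[r2]xyyyxxx
Step 2: δ(r2, x) = (r1, y, R) → yy[r1]yyyxxx
Step 3: δ(r1, y) = (r2, □, L) → y[r2]y□yyxxx
Step 4: δ(r2, y) = (r0, y, L) → [r0]yy□yyxxx
Step 5: δ(r0, y) = (r2, y, R) → y[r2]y□yyxxx

After 5 steps, the tape (ignoring leading/trailing blanks) is: yy□yyxxx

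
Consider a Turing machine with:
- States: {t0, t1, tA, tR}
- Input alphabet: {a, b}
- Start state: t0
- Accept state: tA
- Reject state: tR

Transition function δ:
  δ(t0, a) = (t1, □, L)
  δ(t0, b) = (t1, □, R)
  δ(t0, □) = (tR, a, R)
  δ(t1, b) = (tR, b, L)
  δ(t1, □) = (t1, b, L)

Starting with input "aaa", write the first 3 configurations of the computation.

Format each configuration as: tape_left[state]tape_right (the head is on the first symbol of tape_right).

Transitions applied:
Step 1: δ(t0, a) = (t1, □, L)
Step 2: δ(t1, □) = (t1, b, L)

The first 3 configurations are:
[t0]aaa ⊢ [t1]□□aa ⊢ [t1]□b□aa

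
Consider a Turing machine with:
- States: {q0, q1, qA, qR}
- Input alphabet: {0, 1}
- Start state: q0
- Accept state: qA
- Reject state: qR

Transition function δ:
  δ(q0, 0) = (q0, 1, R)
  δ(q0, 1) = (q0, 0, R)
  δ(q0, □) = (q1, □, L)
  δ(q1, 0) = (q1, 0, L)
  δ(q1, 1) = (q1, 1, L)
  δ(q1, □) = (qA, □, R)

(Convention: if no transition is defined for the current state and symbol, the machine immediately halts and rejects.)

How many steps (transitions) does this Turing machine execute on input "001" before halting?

Execution trace:
Initial: [q0]001
Step 1: δ(q0, 0) = (q0, 1, R) → 1[q0]01
Step 2: δ(q0, 0) = (q0, 1, R) → 11[q0]1
Step 3: δ(q0, 1) = (q0, 0, R) → 110[q0]□
Step 4: δ(q0, □) = (q1, □, L) → 11[q1]0□
Step 5: δ(q1, 0) = (q1, 0, L) → 1[q1]10□
Step 6: δ(q1, 1) = (q1, 1, L) → [q1]110□
Step 7: δ(q1, 1) = (q1, 1, L) → [q1]□110□
Step 8: δ(q1, □) = (qA, □, R) → □[qA]110□

The machine reaches the accept state qA and halts.

The machine executed 8 steps before halting.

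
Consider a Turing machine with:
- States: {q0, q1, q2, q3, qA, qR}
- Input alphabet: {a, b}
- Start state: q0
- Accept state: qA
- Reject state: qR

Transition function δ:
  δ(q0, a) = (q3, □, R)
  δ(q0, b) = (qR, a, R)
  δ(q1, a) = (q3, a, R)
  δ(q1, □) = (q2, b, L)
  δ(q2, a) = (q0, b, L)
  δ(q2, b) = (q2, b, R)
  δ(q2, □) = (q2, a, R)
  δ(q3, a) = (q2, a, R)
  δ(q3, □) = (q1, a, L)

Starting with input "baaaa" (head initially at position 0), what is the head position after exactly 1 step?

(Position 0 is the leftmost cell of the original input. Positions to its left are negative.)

Execution trace (head position shown):
Step 0: [q0]baaaa  (head at position 0)
Step 1: move right → a[qR]aaaa  (head at position 1)

After 1 step, the head is at position 1.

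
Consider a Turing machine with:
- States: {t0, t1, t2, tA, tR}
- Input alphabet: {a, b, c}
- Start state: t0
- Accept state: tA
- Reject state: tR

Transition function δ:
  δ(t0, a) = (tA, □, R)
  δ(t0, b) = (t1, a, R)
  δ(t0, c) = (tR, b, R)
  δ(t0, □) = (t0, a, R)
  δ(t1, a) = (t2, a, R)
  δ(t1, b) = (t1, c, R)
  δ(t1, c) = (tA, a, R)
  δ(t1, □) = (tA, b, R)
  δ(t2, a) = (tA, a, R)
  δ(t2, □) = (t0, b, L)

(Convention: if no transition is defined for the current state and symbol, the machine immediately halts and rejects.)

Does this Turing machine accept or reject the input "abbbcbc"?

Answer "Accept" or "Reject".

Execution trace:
Initial: [t0]abbbcbc
Step 1: δ(t0, a) = (tA, □, R) → □[tA]bbbcbc

The machine reaches the accept state tA and halts.

Answer: Accept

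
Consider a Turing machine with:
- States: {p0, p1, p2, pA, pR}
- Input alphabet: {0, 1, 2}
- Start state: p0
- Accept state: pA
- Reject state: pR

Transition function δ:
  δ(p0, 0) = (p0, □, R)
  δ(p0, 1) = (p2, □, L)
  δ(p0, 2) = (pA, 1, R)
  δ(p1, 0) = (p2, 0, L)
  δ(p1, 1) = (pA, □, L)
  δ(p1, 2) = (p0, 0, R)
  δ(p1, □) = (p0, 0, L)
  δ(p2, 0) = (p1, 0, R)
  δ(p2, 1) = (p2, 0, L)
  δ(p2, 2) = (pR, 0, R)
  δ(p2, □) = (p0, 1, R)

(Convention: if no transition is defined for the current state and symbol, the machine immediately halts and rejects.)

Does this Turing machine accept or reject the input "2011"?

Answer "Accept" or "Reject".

Execution trace:
Initial: [p0]2011
Step 1: δ(p0, 2) = (pA, 1, R) → 1[pA]011

The machine reaches the accept state pA and halts.

Answer: Accept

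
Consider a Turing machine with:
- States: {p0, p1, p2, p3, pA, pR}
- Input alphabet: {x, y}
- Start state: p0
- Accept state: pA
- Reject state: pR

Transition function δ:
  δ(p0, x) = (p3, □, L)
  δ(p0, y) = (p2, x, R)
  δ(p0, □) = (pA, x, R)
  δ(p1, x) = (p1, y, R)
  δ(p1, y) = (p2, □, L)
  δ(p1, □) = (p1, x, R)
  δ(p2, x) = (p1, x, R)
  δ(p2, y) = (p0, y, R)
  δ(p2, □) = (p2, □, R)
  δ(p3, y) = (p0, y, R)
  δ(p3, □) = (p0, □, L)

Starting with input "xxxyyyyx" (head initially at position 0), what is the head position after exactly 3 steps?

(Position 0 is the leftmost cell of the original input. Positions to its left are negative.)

Execution trace (head position shown):
Step 0: [p0]xxxyyyyx  (head at position 0)
Step 1: move left → [p3]□□xxyyyyx  (head at position -1)
Step 2: move left → [p0]□□□xxyyyyx  (head at position -2)
Step 3: move right → x[pA]□□xxyyyyx  (head at position -1)

After 3 steps, the head is at position -1.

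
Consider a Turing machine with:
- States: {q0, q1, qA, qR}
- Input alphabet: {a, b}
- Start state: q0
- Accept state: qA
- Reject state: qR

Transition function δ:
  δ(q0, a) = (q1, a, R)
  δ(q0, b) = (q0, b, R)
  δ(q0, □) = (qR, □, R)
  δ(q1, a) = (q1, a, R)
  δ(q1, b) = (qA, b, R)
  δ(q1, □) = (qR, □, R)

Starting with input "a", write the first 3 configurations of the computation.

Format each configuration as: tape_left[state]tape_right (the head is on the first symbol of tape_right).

Transitions applied:
Step 1: δ(q0, a) = (q1, a, R)
Step 2: δ(q1, □) = (qR, □, R)

The first 3 configurations are:
[q0]a ⊢ a[q1]□ ⊢ a□[qR]□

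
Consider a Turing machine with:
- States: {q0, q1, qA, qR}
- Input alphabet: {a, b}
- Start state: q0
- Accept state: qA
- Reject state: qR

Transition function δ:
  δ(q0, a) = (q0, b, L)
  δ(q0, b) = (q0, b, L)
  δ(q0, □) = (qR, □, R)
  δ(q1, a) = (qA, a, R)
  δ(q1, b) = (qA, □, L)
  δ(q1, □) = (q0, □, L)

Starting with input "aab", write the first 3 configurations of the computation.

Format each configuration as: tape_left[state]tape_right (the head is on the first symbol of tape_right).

Transitions applied:
Step 1: δ(q0, a) = (q0, b, L)
Step 2: δ(q0, □) = (qR, □, R)

The first 3 configurations are:
[q0]aab ⊢ [q0]□bab ⊢ □[qR]bab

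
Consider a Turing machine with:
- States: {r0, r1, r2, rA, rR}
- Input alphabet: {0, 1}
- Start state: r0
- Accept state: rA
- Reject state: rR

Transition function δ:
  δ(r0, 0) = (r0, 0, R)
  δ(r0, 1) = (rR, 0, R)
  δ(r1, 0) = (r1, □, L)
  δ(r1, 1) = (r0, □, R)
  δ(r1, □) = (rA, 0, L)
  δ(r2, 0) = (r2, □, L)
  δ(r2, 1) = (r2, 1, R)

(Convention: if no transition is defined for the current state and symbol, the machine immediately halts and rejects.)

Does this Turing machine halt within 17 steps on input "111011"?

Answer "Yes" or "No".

Execution trace:
Initial: [r0]111011
Step 1: δ(r0, 1) = (rR, 0, R) → 0[rR]11011

The machine reaches the reject state rR and halts.
The machine halted after 1 step (within the 17-step bound).

Answer: Yes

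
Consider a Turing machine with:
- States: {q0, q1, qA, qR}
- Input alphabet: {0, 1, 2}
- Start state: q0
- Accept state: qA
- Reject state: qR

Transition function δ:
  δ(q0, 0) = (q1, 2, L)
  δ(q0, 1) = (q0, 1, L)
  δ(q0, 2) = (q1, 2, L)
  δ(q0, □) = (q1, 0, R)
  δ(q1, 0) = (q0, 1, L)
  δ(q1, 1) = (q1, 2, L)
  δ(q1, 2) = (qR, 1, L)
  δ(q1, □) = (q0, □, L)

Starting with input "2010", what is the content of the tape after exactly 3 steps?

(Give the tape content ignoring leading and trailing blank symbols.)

Execution trace:
Initial: [q0]2010
Step 1: δ(q0, 2) = (q1, 2, L) → [q1]□2010
Step 2: δ(q1, □) = (q0, □, L) → [q0]□□2010
Step 3: δ(q0, □) = (q1, 0, R) → 0[q1]□2010

After 3 steps, the tape (ignoring leading/trailing blanks) is: 0□2010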